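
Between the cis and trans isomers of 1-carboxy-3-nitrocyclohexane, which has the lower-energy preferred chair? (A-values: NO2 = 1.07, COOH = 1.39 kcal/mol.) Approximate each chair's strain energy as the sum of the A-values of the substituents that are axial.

cis

At 1,3 positions (parity same): cis → (e,e or a,a); trans → (a,e or e,a).
Best chair for cis: E = 0.00 kcal/mol; best chair for trans: E = 1.07 kcal/mol.
The cis isomer is lower by 1.07 kcal/mol.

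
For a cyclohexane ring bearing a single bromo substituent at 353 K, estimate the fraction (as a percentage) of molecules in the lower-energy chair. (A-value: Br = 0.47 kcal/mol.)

66.2%

One chair has the bromo group axial (E = 0.47 kcal/mol) and the other has it equatorial (E = 0).
ΔG = 0.47 kcal/mol between the two chairs.
K = exp(ΔG/RT) with R = 1.987×10⁻³ kcal mol⁻¹ K⁻¹ and T = 353 K gives K ≈ 1.95.
Fraction in the lower-energy chair = K/(K+1) = 66.2%.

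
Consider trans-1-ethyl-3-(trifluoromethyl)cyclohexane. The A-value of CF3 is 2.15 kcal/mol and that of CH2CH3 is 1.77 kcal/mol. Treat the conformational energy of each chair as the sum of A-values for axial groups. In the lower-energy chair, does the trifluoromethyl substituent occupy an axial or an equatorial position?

equatorial

C1 and C3 have the same parity, so for the trans isomer the two substituents are one axial and one equatorial in each chair.
Chair I (trifluoromethyl axial, ethyl equatorial): E = 2.15 kcal/mol.
Chair II (trifluoromethyl equatorial, ethyl axial): E = 1.77 kcal/mol.
Chair II is the more stable (lower-energy) conformer, and in that chair the trifluoromethyl group is equatorial.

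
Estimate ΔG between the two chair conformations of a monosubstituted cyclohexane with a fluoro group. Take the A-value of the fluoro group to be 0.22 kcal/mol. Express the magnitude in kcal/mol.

0.22 kcal/mol

A monosubstituted cyclohexane has one chair with the fluoro group axial (E = A = 0.22 kcal/mol) and one with it equatorial (E = 0).
ΔE = 0.22 − 0 = 0.22 kcal/mol.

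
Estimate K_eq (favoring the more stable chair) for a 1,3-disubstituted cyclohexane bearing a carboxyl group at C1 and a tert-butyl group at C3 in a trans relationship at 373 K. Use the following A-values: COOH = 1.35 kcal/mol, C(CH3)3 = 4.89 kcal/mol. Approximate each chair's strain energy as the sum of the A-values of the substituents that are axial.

K ≈ 119

C1 and C3 have the same parity, so for the trans isomer the two substituents are one axial and one equatorial in each chair.
Chair I (carboxyl axial, tert-butyl equatorial): E = 1.35 kcal/mol; chair II (carboxyl equatorial, tert-butyl axial): E = 4.89 kcal/mol.
ΔG = 3.54 kcal/mol between the two chairs.
K = exp(ΔG/RT) with R = 1.987×10⁻³ kcal mol⁻¹ K⁻¹ and T = 373 K gives K ≈ 119.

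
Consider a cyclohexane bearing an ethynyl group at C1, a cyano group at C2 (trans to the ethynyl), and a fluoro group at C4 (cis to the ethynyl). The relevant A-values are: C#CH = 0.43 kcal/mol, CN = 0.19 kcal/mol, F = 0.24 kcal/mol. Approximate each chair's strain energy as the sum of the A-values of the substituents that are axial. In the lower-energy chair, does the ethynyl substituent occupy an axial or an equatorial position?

Chair I (ethynyl axial, cyano axial, fluoro equatorial): E = 0.62 kcal/mol.
Chair II (ethynyl equatorial, cyano equatorial, fluoro axial): E = 0.24 kcal/mol.
Chair II is the more stable (lower-energy) conformer, and in that chair the ethynyl group is equatorial.

equatorial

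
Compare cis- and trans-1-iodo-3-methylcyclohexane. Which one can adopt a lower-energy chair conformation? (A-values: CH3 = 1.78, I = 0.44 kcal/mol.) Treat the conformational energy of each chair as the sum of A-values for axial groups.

cis

At 1,3 positions (parity same): cis → (e,e or a,a); trans → (a,e or e,a).
Best chair for cis: E = 0.00 kcal/mol; best chair for trans: E = 0.44 kcal/mol.
The cis isomer is lower by 0.44 kcal/mol.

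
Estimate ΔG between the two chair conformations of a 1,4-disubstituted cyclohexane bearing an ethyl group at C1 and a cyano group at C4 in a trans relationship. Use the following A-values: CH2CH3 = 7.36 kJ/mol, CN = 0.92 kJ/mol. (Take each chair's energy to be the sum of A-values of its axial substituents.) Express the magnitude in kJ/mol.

C1 and C4 have opposite parity, so for the trans isomer the two substituents are e,e in one chair and a,a in the other.
Chair I (ethyl axial, cyano axial): E = 8.28 kJ/mol.
Chair II (ethyl equatorial, cyano equatorial): E = 0.00 kJ/mol.
ΔE = 8.28 − 0.00 = 8.28 kJ/mol; chair II is more stable.

8.28 kJ/mol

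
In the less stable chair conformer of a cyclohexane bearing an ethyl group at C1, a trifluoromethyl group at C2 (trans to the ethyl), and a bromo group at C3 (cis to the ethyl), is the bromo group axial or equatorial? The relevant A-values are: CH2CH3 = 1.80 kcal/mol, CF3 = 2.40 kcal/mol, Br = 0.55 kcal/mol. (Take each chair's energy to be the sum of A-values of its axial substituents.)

axial

Chair I (ethyl axial, trifluoromethyl axial, bromo axial): E = 4.75 kcal/mol.
Chair II (ethyl equatorial, trifluoromethyl equatorial, bromo equatorial): E = 0.00 kcal/mol.
Chair I is the less stable (higher-energy) conformer, and in that chair the bromo group is axial.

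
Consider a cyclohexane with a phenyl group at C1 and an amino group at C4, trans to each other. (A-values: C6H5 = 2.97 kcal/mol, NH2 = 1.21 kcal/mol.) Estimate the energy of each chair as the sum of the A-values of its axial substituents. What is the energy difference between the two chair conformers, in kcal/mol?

C1 and C4 have opposite parity, so for the trans isomer the two substituents are e,e in one chair and a,a in the other.
Chair I (phenyl axial, amino axial): E = 4.18 kcal/mol.
Chair II (phenyl equatorial, amino equatorial): E = 0.00 kcal/mol.
ΔE = 4.18 − 0.00 = 4.18 kcal/mol; chair II is more stable.

4.18 kcal/mol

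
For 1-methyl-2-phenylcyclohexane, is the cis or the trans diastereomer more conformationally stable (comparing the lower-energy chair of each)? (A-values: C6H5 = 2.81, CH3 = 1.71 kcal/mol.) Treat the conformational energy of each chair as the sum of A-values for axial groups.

trans

At 1,2 positions (parity opposite): cis → (a,e or e,a); trans → (e,e or a,a).
Best chair for cis: E = 1.71 kcal/mol; best chair for trans: E = 0.00 kcal/mol.
The trans isomer is lower by 1.71 kcal/mol.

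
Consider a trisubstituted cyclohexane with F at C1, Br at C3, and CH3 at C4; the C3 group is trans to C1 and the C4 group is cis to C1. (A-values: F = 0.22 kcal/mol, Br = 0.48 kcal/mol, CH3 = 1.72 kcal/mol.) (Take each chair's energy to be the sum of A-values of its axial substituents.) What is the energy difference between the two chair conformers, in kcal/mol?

1.98 kcal/mol

Chair I (fluoro axial, bromo equatorial, methyl equatorial): E = 0.22 kcal/mol.
Chair II (fluoro equatorial, bromo axial, methyl axial): E = 2.20 kcal/mol.
ΔE = 2.20 − 0.22 = 1.98 kcal/mol; chair I is more stable.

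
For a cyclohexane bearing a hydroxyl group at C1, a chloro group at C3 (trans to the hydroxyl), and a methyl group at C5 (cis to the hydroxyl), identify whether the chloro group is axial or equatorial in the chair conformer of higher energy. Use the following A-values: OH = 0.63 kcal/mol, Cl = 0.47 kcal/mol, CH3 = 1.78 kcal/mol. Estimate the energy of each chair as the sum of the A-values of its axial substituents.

equatorial

Chair I (hydroxyl axial, chloro equatorial, methyl axial): E = 2.41 kcal/mol.
Chair II (hydroxyl equatorial, chloro axial, methyl equatorial): E = 0.47 kcal/mol.
Chair I is the less stable (higher-energy) conformer, and in that chair the chloro group is equatorial.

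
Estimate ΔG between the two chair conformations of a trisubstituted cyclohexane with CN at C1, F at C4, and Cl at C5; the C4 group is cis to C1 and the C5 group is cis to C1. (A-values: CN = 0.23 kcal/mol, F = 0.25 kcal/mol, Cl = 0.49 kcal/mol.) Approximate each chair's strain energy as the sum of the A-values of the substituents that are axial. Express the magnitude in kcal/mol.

0.47 kcal/mol

Chair I (cyano axial, fluoro equatorial, chloro axial): E = 0.72 kcal/mol.
Chair II (cyano equatorial, fluoro axial, chloro equatorial): E = 0.25 kcal/mol.
ΔE = 0.72 − 0.25 = 0.47 kcal/mol; chair II is more stable.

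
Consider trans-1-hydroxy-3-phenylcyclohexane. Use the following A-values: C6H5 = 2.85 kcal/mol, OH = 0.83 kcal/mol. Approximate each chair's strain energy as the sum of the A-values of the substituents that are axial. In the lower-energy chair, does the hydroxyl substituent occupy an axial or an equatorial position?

axial

C1 and C3 have the same parity, so for the trans isomer the two substituents are one axial and one equatorial in each chair.
Chair I (phenyl axial, hydroxyl equatorial): E = 2.85 kcal/mol.
Chair II (phenyl equatorial, hydroxyl axial): E = 0.83 kcal/mol.
Chair II is the more stable (lower-energy) conformer, and in that chair the hydroxyl group is axial.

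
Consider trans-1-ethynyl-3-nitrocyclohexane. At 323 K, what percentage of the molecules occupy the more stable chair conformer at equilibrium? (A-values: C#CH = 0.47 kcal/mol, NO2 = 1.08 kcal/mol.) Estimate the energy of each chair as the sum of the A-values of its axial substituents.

72.1%

C1 and C3 have the same parity, so for the trans isomer the two substituents are one axial and one equatorial in each chair.
Chair I (ethynyl axial, nitro equatorial): E = 0.47 kcal/mol; chair II (ethynyl equatorial, nitro axial): E = 1.08 kcal/mol.
ΔG = 0.61 kcal/mol between the two chairs.
K = exp(ΔG/RT) with R = 1.987×10⁻³ kcal mol⁻¹ K⁻¹ and T = 323 K gives K ≈ 2.59.
Fraction in the lower-energy chair = K/(K+1) = 72.1%.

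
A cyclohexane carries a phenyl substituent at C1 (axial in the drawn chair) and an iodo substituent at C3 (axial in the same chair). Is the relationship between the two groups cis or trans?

cis

C1 and C3 have the same parity, so their axial bonds point in the same direction.
With same-parity carbons, two substituents on the same face are both axial or both equatorial; opposite faces give one of each.
Here the groups are axial/axial → same face → cis.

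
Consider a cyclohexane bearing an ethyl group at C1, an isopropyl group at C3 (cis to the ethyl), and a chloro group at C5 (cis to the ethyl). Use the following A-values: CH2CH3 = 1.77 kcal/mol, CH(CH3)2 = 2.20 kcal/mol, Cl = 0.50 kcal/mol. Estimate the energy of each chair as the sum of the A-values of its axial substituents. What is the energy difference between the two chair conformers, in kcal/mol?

4.47 kcal/mol

Chair I (ethyl axial, isopropyl axial, chloro axial): E = 4.47 kcal/mol.
Chair II (ethyl equatorial, isopropyl equatorial, chloro equatorial): E = 0.00 kcal/mol.
ΔE = 4.47 − 0.00 = 4.47 kcal/mol; chair II is more stable.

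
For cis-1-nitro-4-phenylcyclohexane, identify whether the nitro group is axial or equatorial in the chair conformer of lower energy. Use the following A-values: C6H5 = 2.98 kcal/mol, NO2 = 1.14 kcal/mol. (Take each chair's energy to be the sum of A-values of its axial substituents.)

axial

C1 and C4 have opposite parity, so for the cis isomer the two substituents are one axial and one equatorial in each chair.
Chair I (phenyl axial, nitro equatorial): E = 2.98 kcal/mol.
Chair II (phenyl equatorial, nitro axial): E = 1.14 kcal/mol.
Chair II is the more stable (lower-energy) conformer, and in that chair the nitro group is axial.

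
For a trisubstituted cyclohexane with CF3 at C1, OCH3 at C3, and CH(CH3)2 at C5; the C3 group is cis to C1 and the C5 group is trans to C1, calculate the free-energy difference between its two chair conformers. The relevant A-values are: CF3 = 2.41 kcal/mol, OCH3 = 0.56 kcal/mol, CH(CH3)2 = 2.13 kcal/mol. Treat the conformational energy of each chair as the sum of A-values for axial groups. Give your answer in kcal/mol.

Chair I (trifluoromethyl axial, methoxy axial, isopropyl equatorial): E = 2.97 kcal/mol.
Chair II (trifluoromethyl equatorial, methoxy equatorial, isopropyl axial): E = 2.13 kcal/mol.
ΔE = 2.97 − 2.13 = 0.84 kcal/mol; chair II is more stable.

0.84 kcal/mol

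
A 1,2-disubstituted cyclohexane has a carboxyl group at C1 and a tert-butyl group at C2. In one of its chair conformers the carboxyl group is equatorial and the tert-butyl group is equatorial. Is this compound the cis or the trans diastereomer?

trans

C1 and C2 have opposite parity, so their axial bonds point in opposite directions.
With opposite-parity carbons, two substituents on the same face are one axial and one equatorial; opposite faces give both axial or both equatorial.
Here the groups are equatorial/equatorial → opposite face → trans.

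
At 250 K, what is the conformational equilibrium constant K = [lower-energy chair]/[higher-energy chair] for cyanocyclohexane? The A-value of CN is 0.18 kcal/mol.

K ≈ 1.44

One chair has the cyano group axial (E = 0.18 kcal/mol) and the other has it equatorial (E = 0).
ΔG = 0.18 kcal/mol between the two chairs.
K = exp(ΔG/RT) with R = 1.987×10⁻³ kcal mol⁻¹ K⁻¹ and T = 250 K gives K ≈ 1.44.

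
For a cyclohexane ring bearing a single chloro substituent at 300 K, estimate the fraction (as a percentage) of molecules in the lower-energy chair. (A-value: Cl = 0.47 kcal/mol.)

68.8%

One chair has the chloro group axial (E = 0.47 kcal/mol) and the other has it equatorial (E = 0).
ΔG = 0.47 kcal/mol between the two chairs.
K = exp(ΔG/RT) with R = 1.987×10⁻³ kcal mol⁻¹ K⁻¹ and T = 300 K gives K ≈ 2.2.
Fraction in the lower-energy chair = K/(K+1) = 68.8%.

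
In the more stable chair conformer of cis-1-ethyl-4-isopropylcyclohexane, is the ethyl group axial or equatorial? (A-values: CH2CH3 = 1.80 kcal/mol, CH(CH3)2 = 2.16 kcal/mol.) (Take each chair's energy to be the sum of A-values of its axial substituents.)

C1 and C4 have opposite parity, so for the cis isomer the two substituents are one axial and one equatorial in each chair.
Chair I (ethyl axial, isopropyl equatorial): E = 1.80 kcal/mol.
Chair II (ethyl equatorial, isopropyl axial): E = 2.16 kcal/mol.
Chair I is the more stable (lower-energy) conformer, and in that chair the ethyl group is axial.

axial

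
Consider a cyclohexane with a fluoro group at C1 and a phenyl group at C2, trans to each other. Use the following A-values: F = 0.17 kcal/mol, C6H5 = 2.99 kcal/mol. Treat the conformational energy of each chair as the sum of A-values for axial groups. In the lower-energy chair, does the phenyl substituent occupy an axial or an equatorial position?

equatorial

C1 and C2 have opposite parity, so for the trans isomer the two substituents are e,e in one chair and a,a in the other.
Chair I (fluoro axial, phenyl axial): E = 3.16 kcal/mol.
Chair II (fluoro equatorial, phenyl equatorial): E = 0.00 kcal/mol.
Chair II is the more stable (lower-energy) conformer, and in that chair the phenyl group is equatorial.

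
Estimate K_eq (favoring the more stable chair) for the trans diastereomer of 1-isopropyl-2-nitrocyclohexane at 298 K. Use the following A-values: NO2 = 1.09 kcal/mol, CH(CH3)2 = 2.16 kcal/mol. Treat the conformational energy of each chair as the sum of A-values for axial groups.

C1 and C2 have opposite parity, so for the trans isomer the two substituents are e,e in one chair and a,a in the other.
Chair I (nitro axial, isopropyl axial): E = 3.25 kcal/mol; chair II (nitro equatorial, isopropyl equatorial): E = 0.00 kcal/mol.
ΔG = 3.25 kcal/mol between the two chairs.
K = exp(ΔG/RT) with R = 1.987×10⁻³ kcal mol⁻¹ K⁻¹ and T = 298 K gives K ≈ 242.

K ≈ 242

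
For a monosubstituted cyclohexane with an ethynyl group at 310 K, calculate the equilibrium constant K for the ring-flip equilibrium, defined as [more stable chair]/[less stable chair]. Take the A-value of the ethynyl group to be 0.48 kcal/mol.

One chair has the ethynyl group axial (E = 0.48 kcal/mol) and the other has it equatorial (E = 0).
ΔG = 0.48 kcal/mol between the two chairs.
K = exp(ΔG/RT) with R = 1.987×10⁻³ kcal mol⁻¹ K⁻¹ and T = 310 K gives K ≈ 2.18.

K ≈ 2.18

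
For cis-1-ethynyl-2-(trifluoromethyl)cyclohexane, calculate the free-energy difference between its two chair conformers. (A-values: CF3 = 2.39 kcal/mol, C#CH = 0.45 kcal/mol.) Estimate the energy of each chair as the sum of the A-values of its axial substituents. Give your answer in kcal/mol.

1.94 kcal/mol

C1 and C2 have opposite parity, so for the cis isomer the two substituents are one axial and one equatorial in each chair.
Chair I (trifluoromethyl axial, ethynyl equatorial): E = 2.39 kcal/mol.
Chair II (trifluoromethyl equatorial, ethynyl axial): E = 0.45 kcal/mol.
ΔE = 2.39 − 0.45 = 1.94 kcal/mol; chair II is more stable.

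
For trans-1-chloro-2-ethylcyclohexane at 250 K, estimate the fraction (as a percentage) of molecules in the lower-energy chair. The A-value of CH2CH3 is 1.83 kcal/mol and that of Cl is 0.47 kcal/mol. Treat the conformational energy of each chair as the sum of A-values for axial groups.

99.0%

C1 and C2 have opposite parity, so for the trans isomer the two substituents are e,e in one chair and a,a in the other.
Chair I (ethyl axial, chloro axial): E = 2.30 kcal/mol; chair II (ethyl equatorial, chloro equatorial): E = 0.00 kcal/mol.
ΔG = 2.30 kcal/mol between the two chairs.
K = exp(ΔG/RT) with R = 1.987×10⁻³ kcal mol⁻¹ K⁻¹ and T = 250 K gives K ≈ 103.
Fraction in the lower-energy chair = K/(K+1) = 99.0%.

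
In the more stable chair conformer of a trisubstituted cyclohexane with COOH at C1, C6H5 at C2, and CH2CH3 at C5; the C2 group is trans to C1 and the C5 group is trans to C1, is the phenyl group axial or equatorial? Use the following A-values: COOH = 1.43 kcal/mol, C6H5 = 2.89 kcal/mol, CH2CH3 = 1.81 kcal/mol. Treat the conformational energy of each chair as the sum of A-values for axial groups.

Chair I (carboxyl axial, phenyl axial, ethyl equatorial): E = 4.32 kcal/mol.
Chair II (carboxyl equatorial, phenyl equatorial, ethyl axial): E = 1.81 kcal/mol.
Chair II is the more stable (lower-energy) conformer, and in that chair the phenyl group is equatorial.

equatorial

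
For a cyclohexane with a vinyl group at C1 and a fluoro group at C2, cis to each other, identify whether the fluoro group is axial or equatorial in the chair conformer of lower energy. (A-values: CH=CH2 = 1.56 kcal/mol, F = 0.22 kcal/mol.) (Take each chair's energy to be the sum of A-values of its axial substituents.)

axial

C1 and C2 have opposite parity, so for the cis isomer the two substituents are one axial and one equatorial in each chair.
Chair I (vinyl axial, fluoro equatorial): E = 1.56 kcal/mol.
Chair II (vinyl equatorial, fluoro axial): E = 0.22 kcal/mol.
Chair II is the more stable (lower-energy) conformer, and in that chair the fluoro group is axial.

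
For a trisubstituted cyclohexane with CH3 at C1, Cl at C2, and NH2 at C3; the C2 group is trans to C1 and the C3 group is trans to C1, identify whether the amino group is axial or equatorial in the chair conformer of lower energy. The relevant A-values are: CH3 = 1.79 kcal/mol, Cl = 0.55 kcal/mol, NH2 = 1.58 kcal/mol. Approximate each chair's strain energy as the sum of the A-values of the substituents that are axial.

Chair I (methyl axial, chloro axial, amino equatorial): E = 2.34 kcal/mol.
Chair II (methyl equatorial, chloro equatorial, amino axial): E = 1.58 kcal/mol.
Chair II is the more stable (lower-energy) conformer, and in that chair the amino group is axial.

axial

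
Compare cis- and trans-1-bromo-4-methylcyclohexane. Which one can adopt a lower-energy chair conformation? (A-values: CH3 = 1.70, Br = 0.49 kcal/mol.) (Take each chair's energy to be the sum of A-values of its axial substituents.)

At 1,4 positions (parity opposite): cis → (a,e or e,a); trans → (e,e or a,a).
Best chair for cis: E = 0.49 kcal/mol; best chair for trans: E = 0.00 kcal/mol.
The trans isomer is lower by 0.49 kcal/mol.

trans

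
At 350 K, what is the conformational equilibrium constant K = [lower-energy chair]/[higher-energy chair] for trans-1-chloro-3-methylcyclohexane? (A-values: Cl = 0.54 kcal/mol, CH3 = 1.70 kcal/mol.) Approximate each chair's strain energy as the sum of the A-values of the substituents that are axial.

C1 and C3 have the same parity, so for the trans isomer the two substituents are one axial and one equatorial in each chair.
Chair I (chloro axial, methyl equatorial): E = 0.54 kcal/mol; chair II (chloro equatorial, methyl axial): E = 1.70 kcal/mol.
ΔG = 1.16 kcal/mol between the two chairs.
K = exp(ΔG/RT) with R = 1.987×10⁻³ kcal mol⁻¹ K⁻¹ and T = 350 K gives K ≈ 5.3.

K ≈ 5.30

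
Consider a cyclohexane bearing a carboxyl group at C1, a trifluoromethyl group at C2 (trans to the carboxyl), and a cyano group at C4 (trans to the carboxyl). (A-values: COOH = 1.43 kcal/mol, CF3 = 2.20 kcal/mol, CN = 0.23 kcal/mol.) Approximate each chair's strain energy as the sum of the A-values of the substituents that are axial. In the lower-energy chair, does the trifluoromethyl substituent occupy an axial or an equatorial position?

Chair I (carboxyl axial, trifluoromethyl axial, cyano axial): E = 3.86 kcal/mol.
Chair II (carboxyl equatorial, trifluoromethyl equatorial, cyano equatorial): E = 0.00 kcal/mol.
Chair II is the more stable (lower-energy) conformer, and in that chair the trifluoromethyl group is equatorial.

equatorial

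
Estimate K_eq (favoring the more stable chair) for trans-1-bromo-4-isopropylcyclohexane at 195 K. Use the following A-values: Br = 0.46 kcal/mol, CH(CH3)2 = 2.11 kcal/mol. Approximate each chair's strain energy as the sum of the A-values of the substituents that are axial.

C1 and C4 have opposite parity, so for the trans isomer the two substituents are e,e in one chair and a,a in the other.
Chair I (bromo axial, isopropyl axial): E = 2.57 kcal/mol; chair II (bromo equatorial, isopropyl equatorial): E = 0.00 kcal/mol.
ΔG = 2.57 kcal/mol between the two chairs.
K = exp(ΔG/RT) with R = 1.987×10⁻³ kcal mol⁻¹ K⁻¹ and T = 195 K gives K ≈ 760.

K ≈ 760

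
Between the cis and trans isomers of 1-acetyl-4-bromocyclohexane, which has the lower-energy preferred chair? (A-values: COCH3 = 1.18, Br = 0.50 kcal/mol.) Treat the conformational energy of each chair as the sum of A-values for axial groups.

trans

At 1,4 positions (parity opposite): cis → (a,e or e,a); trans → (e,e or a,a).
Best chair for cis: E = 0.50 kcal/mol; best chair for trans: E = 0.00 kcal/mol.
The trans isomer is lower by 0.50 kcal/mol.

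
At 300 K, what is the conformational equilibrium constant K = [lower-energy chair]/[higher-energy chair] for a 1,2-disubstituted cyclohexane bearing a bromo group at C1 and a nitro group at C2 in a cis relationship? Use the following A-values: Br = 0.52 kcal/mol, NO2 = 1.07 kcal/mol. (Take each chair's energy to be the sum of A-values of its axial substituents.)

K ≈ 2.52

C1 and C2 have opposite parity, so for the cis isomer the two substituents are one axial and one equatorial in each chair.
Chair I (bromo axial, nitro equatorial): E = 0.52 kcal/mol; chair II (bromo equatorial, nitro axial): E = 1.07 kcal/mol.
ΔG = 0.55 kcal/mol between the two chairs.
K = exp(ΔG/RT) with R = 1.987×10⁻³ kcal mol⁻¹ K⁻¹ and T = 300 K gives K ≈ 2.52.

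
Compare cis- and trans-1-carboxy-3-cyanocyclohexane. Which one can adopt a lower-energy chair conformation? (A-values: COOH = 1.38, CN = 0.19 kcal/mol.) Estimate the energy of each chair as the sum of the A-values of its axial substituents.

cis

At 1,3 positions (parity same): cis → (e,e or a,a); trans → (a,e or e,a).
Best chair for cis: E = 0.00 kcal/mol; best chair for trans: E = 0.19 kcal/mol.
The cis isomer is lower by 0.19 kcal/mol.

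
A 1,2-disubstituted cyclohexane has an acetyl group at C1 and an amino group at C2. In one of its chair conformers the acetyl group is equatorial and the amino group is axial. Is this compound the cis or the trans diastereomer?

C1 and C2 have opposite parity, so their axial bonds point in opposite directions.
With opposite-parity carbons, two substituents on the same face are one axial and one equatorial; opposite faces give both axial or both equatorial.
Here the groups are equatorial/axial → same face → cis.

cis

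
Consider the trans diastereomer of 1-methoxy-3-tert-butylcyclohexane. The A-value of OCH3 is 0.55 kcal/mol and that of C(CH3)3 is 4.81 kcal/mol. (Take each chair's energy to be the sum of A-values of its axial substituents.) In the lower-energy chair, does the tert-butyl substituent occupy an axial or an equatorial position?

C1 and C3 have the same parity, so for the trans isomer the two substituents are one axial and one equatorial in each chair.
Chair I (methoxy axial, tert-butyl equatorial): E = 0.55 kcal/mol.
Chair II (methoxy equatorial, tert-butyl axial): E = 4.81 kcal/mol.
Chair I is the more stable (lower-energy) conformer, and in that chair the tert-butyl group is equatorial.

equatorial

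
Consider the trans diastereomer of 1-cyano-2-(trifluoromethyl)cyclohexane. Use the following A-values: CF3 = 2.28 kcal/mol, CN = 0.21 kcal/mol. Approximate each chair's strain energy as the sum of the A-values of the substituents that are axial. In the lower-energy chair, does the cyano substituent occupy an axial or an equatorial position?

C1 and C2 have opposite parity, so for the trans isomer the two substituents are e,e in one chair and a,a in the other.
Chair I (trifluoromethyl axial, cyano axial): E = 2.49 kcal/mol.
Chair II (trifluoromethyl equatorial, cyano equatorial): E = 0.00 kcal/mol.
Chair II is the more stable (lower-energy) conformer, and in that chair the cyano group is equatorial.

equatorial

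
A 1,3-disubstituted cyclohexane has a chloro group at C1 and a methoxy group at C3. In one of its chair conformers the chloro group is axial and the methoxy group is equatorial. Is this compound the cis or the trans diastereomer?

trans

C1 and C3 have the same parity, so their axial bonds point in the same direction.
With same-parity carbons, two substituents on the same face are both axial or both equatorial; opposite faces give one of each.
Here the groups are axial/equatorial → opposite face → trans.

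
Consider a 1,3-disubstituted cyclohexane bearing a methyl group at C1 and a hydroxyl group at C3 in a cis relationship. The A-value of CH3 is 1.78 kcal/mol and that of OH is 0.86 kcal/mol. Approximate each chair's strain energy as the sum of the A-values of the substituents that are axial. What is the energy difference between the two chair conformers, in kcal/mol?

2.64 kcal/mol

C1 and C3 have the same parity, so for the cis isomer the two substituents are e,e in one chair and a,a in the other.
Chair I (methyl axial, hydroxyl axial): E = 2.64 kcal/mol.
Chair II (methyl equatorial, hydroxyl equatorial): E = 0.00 kcal/mol.
ΔE = 2.64 − 0.00 = 2.64 kcal/mol; chair II is more stable.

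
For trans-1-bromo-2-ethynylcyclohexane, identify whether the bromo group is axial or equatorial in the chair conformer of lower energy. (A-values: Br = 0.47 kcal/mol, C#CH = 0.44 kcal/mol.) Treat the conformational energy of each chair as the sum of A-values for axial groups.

C1 and C2 have opposite parity, so for the trans isomer the two substituents are e,e in one chair and a,a in the other.
Chair I (bromo axial, ethynyl axial): E = 0.91 kcal/mol.
Chair II (bromo equatorial, ethynyl equatorial): E = 0.00 kcal/mol.
Chair II is the more stable (lower-energy) conformer, and in that chair the bromo group is equatorial.

equatorial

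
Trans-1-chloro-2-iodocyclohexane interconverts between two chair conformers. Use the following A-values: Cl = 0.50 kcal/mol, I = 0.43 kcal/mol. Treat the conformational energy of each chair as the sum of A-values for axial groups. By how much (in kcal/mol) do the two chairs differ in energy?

C1 and C2 have opposite parity, so for the trans isomer the two substituents are e,e in one chair and a,a in the other.
Chair I (chloro axial, iodo axial): E = 0.93 kcal/mol.
Chair II (chloro equatorial, iodo equatorial): E = 0.00 kcal/mol.
ΔE = 0.93 − 0.00 = 0.93 kcal/mol; chair II is more stable.

0.93 kcal/mol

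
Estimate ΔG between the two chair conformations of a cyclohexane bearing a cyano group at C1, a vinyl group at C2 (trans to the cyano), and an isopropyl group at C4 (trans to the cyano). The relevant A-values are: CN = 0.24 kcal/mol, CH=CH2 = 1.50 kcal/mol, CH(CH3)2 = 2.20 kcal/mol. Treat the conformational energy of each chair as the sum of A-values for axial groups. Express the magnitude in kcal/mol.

Chair I (cyano axial, vinyl axial, isopropyl axial): E = 3.94 kcal/mol.
Chair II (cyano equatorial, vinyl equatorial, isopropyl equatorial): E = 0.00 kcal/mol.
ΔE = 3.94 − 0.00 = 3.94 kcal/mol; chair II is more stable.

3.94 kcal/mol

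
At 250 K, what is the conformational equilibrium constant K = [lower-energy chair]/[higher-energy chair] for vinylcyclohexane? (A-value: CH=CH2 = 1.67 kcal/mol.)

One chair has the vinyl group axial (E = 1.67 kcal/mol) and the other has it equatorial (E = 0).
ΔG = 1.67 kcal/mol between the two chairs.
K = exp(ΔG/RT) with R = 1.987×10⁻³ kcal mol⁻¹ K⁻¹ and T = 250 K gives K ≈ 28.8.

K ≈ 28.8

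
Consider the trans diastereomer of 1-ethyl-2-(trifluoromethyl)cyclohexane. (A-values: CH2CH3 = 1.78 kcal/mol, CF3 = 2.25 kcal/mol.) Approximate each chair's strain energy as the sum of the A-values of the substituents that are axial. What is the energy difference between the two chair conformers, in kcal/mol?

4.03 kcal/mol

C1 and C2 have opposite parity, so for the trans isomer the two substituents are e,e in one chair and a,a in the other.
Chair I (ethyl axial, trifluoromethyl axial): E = 4.03 kcal/mol.
Chair II (ethyl equatorial, trifluoromethyl equatorial): E = 0.00 kcal/mol.
ΔE = 4.03 − 0.00 = 4.03 kcal/mol; chair II is more stable.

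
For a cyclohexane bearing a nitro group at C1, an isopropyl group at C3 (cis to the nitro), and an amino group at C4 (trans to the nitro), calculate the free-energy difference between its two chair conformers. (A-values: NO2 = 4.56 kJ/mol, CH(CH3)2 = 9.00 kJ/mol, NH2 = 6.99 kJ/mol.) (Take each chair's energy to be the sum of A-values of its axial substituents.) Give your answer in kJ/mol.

Chair I (nitro axial, isopropyl axial, amino axial): E = 20.55 kJ/mol.
Chair II (nitro equatorial, isopropyl equatorial, amino equatorial): E = 0.00 kJ/mol.
ΔE = 20.55 − 0.00 = 20.55 kJ/mol; chair II is more stable.

20.55 kJ/mol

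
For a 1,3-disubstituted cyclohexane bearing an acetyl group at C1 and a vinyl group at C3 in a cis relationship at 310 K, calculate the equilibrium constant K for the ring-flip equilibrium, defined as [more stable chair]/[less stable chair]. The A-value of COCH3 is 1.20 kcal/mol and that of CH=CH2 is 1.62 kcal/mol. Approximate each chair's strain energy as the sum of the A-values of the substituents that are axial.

C1 and C3 have the same parity, so for the cis isomer the two substituents are e,e in one chair and a,a in the other.
Chair I (acetyl axial, vinyl axial): E = 2.82 kcal/mol; chair II (acetyl equatorial, vinyl equatorial): E = 0.00 kcal/mol.
ΔG = 2.82 kcal/mol between the two chairs.
K = exp(ΔG/RT) with R = 1.987×10⁻³ kcal mol⁻¹ K⁻¹ and T = 310 K gives K ≈ 97.3.

K ≈ 97.3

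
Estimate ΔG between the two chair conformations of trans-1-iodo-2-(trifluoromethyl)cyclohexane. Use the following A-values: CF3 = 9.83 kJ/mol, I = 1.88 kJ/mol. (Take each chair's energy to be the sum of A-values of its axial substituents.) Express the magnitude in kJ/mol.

11.71 kJ/mol

C1 and C2 have opposite parity, so for the trans isomer the two substituents are e,e in one chair and a,a in the other.
Chair I (trifluoromethyl axial, iodo axial): E = 11.71 kJ/mol.
Chair II (trifluoromethyl equatorial, iodo equatorial): E = 0.00 kJ/mol.
ΔE = 11.71 − 0.00 = 11.71 kJ/mol; chair II is more stable.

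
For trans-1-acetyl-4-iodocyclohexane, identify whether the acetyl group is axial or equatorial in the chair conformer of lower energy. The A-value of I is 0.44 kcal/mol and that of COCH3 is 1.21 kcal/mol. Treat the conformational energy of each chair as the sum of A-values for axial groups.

equatorial

C1 and C4 have opposite parity, so for the trans isomer the two substituents are e,e in one chair and a,a in the other.
Chair I (iodo axial, acetyl axial): E = 1.65 kcal/mol.
Chair II (iodo equatorial, acetyl equatorial): E = 0.00 kcal/mol.
Chair II is the more stable (lower-energy) conformer, and in that chair the acetyl group is equatorial.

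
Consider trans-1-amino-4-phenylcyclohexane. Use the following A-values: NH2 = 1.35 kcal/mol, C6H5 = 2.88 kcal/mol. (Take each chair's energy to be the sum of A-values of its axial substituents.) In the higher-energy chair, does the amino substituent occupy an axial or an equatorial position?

C1 and C4 have opposite parity, so for the trans isomer the two substituents are e,e in one chair and a,a in the other.
Chair I (amino axial, phenyl axial): E = 4.23 kcal/mol.
Chair II (amino equatorial, phenyl equatorial): E = 0.00 kcal/mol.
Chair I is the less stable (higher-energy) conformer, and in that chair the amino group is axial.

axial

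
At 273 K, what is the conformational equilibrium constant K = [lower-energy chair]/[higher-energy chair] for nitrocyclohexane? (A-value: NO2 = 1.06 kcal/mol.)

K ≈ 7.06

One chair has the nitro group axial (E = 1.06 kcal/mol) and the other has it equatorial (E = 0).
ΔG = 1.06 kcal/mol between the two chairs.
K = exp(ΔG/RT) with R = 1.987×10⁻³ kcal mol⁻¹ K⁻¹ and T = 273 K gives K ≈ 7.06.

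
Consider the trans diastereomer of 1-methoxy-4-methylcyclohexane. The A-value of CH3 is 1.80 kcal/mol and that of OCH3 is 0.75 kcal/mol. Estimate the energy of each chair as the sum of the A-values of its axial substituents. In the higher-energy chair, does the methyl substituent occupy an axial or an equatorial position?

C1 and C4 have opposite parity, so for the trans isomer the two substituents are e,e in one chair and a,a in the other.
Chair I (methyl axial, methoxy axial): E = 2.55 kcal/mol.
Chair II (methyl equatorial, methoxy equatorial): E = 0.00 kcal/mol.
Chair I is the less stable (higher-energy) conformer, and in that chair the methyl group is axial.

axial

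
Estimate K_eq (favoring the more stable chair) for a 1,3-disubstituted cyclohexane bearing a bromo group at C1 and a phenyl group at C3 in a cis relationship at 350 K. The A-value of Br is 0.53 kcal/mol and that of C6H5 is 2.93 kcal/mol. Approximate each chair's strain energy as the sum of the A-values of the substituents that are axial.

K ≈ 145

C1 and C3 have the same parity, so for the cis isomer the two substituents are e,e in one chair and a,a in the other.
Chair I (bromo axial, phenyl axial): E = 3.46 kcal/mol; chair II (bromo equatorial, phenyl equatorial): E = 0.00 kcal/mol.
ΔG = 3.46 kcal/mol between the two chairs.
K = exp(ΔG/RT) with R = 1.987×10⁻³ kcal mol⁻¹ K⁻¹ and T = 350 K gives K ≈ 145.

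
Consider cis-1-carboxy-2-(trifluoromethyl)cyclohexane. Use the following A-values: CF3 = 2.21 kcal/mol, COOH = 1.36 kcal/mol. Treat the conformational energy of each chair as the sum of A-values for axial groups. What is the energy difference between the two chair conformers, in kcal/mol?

C1 and C2 have opposite parity, so for the cis isomer the two substituents are one axial and one equatorial in each chair.
Chair I (trifluoromethyl axial, carboxyl equatorial): E = 2.21 kcal/mol.
Chair II (trifluoromethyl equatorial, carboxyl axial): E = 1.36 kcal/mol.
ΔE = 2.21 − 1.36 = 0.85 kcal/mol; chair II is more stable.

0.85 kcal/mol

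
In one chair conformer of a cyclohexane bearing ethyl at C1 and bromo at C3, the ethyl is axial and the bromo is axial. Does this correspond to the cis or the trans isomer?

cis

C1 and C3 have the same parity, so their axial bonds point in the same direction.
With same-parity carbons, two substituents on the same face are both axial or both equatorial; opposite faces give one of each.
Here the groups are axial/axial → same face → cis.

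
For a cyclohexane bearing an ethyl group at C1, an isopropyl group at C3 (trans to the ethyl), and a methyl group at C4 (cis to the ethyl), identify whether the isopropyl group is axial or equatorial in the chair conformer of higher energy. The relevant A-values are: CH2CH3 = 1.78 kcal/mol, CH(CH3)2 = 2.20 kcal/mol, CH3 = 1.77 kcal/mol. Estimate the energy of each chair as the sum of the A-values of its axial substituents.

axial

Chair I (ethyl axial, isopropyl equatorial, methyl equatorial): E = 1.78 kcal/mol.
Chair II (ethyl equatorial, isopropyl axial, methyl axial): E = 3.97 kcal/mol.
Chair II is the less stable (higher-energy) conformer, and in that chair the isopropyl group is axial.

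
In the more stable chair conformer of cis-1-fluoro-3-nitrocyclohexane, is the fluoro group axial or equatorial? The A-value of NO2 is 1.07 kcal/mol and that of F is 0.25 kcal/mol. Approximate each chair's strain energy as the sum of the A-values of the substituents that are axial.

equatorial

C1 and C3 have the same parity, so for the cis isomer the two substituents are e,e in one chair and a,a in the other.
Chair I (nitro axial, fluoro axial): E = 1.32 kcal/mol.
Chair II (nitro equatorial, fluoro equatorial): E = 0.00 kcal/mol.
Chair II is the more stable (lower-energy) conformer, and in that chair the fluoro group is equatorial.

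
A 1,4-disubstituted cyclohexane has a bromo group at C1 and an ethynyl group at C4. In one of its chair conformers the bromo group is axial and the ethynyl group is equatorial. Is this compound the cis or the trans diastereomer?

C1 and C4 have opposite parity, so their axial bonds point in opposite directions.
With opposite-parity carbons, two substituents on the same face are one axial and one equatorial; opposite faces give both axial or both equatorial.
Here the groups are axial/equatorial → same face → cis.

cis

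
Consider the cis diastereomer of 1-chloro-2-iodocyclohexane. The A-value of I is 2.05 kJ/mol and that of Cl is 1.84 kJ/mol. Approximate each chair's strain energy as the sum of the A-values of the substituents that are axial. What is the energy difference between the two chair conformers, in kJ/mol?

C1 and C2 have opposite parity, so for the cis isomer the two substituents are one axial and one equatorial in each chair.
Chair I (iodo axial, chloro equatorial): E = 2.05 kJ/mol.
Chair II (iodo equatorial, chloro axial): E = 1.84 kJ/mol.
ΔE = 2.05 − 1.84 = 0.21 kJ/mol; chair II is more stable.

0.21 kJ/mol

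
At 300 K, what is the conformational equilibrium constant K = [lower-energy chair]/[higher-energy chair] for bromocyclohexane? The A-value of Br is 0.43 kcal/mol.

K ≈ 2.06

One chair has the bromo group axial (E = 0.43 kcal/mol) and the other has it equatorial (E = 0).
ΔG = 0.43 kcal/mol between the two chairs.
K = exp(ΔG/RT) with R = 1.987×10⁻³ kcal mol⁻¹ K⁻¹ and T = 300 K gives K ≈ 2.06.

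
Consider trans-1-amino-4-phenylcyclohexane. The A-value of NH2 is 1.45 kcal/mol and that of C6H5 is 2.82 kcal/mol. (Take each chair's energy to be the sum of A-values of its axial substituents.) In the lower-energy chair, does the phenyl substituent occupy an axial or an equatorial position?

C1 and C4 have opposite parity, so for the trans isomer the two substituents are e,e in one chair and a,a in the other.
Chair I (amino axial, phenyl axial): E = 4.27 kcal/mol.
Chair II (amino equatorial, phenyl equatorial): E = 0.00 kcal/mol.
Chair II is the more stable (lower-energy) conformer, and in that chair the phenyl group is equatorial.

equatorial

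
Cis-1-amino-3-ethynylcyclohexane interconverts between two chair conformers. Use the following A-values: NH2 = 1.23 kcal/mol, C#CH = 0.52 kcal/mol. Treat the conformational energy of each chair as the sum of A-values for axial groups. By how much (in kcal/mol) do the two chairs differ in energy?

C1 and C3 have the same parity, so for the cis isomer the two substituents are e,e in one chair and a,a in the other.
Chair I (amino axial, ethynyl axial): E = 1.75 kcal/mol.
Chair II (amino equatorial, ethynyl equatorial): E = 0.00 kcal/mol.
ΔE = 1.75 − 0.00 = 1.75 kcal/mol; chair II is more stable.

1.75 kcal/mol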